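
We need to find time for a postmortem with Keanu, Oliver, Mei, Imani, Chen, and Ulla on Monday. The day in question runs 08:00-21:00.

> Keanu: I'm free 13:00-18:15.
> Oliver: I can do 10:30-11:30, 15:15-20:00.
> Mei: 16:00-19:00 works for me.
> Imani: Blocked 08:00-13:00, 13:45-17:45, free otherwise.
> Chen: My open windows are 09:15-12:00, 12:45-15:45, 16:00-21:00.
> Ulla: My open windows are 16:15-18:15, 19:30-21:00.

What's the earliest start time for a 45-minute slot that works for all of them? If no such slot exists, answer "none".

none

Keanu free: 13:00-18:15.
Oliver free: 10:30-11:30, 15:15-20:00.
Mei free: 16:00-19:00.
Imani free: 13:00-13:45, 17:45-21:00 (invert busy blocks within the working day).
Chen free: 09:15-12:00, 12:45-15:45, 16:00-21:00.
Ulla free: 16:15-18:15, 19:30-21:00.
Keanu ∩ Oliver: 15:15-18:15.
Keanu ∩ Oliver ∩ Mei: 16:00-18:15.
Keanu ∩ Oliver ∩ Mei ∩ Imani: 17:45-18:15.
Keanu ∩ Oliver ∩ Mei ∩ Imani ∩ Chen: 17:45-18:15.
Keanu ∩ Oliver ∩ Mei ∩ Imani ∩ Chen ∩ Ulla: 17:45-18:15.
Those are the intersection windows.
No common window is at least 45 minutes long.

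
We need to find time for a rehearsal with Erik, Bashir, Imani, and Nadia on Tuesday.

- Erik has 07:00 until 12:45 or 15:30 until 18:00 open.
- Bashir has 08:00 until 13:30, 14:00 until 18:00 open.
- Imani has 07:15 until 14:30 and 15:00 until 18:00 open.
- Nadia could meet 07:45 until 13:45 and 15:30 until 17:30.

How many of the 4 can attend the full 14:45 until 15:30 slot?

1

Bashir can make the full 14:45-15:30 slot — that's 1.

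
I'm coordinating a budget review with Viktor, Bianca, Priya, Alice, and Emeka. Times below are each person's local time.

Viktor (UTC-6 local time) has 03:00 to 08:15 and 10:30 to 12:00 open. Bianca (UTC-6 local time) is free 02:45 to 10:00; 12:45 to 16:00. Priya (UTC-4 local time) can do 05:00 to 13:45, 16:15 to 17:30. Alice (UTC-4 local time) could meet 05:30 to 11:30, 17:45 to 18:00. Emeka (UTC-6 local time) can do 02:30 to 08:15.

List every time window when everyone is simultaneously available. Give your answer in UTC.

Viktor in UTC: 09:00-14:15, 16:30-18:00 (add 6h to convert from UTC-6).
Bianca in UTC: 08:45-16:00, 18:45-22:00 (add 6h to convert from UTC-6).
Priya in UTC: 09:00-17:45, 20:15-21:30 (add 4h to convert from UTC-4).
Alice in UTC: 09:30-15:30, 21:45-22:00 (add 4h to convert from UTC-4).
Emeka in UTC: 08:30-14:15 (add 6h to convert from UTC-6).
Viktor ∩ Bianca: 09:00-14:15.
Viktor ∩ Bianca ∩ Priya: 09:00-14:15.
Viktor ∩ Bianca ∩ Priya ∩ Alice: 09:30-14:15.
Viktor ∩ Bianca ∩ Priya ∩ Alice ∩ Emeka: 09:30-14:15.
Those are the intersection windows.

09:30-14:15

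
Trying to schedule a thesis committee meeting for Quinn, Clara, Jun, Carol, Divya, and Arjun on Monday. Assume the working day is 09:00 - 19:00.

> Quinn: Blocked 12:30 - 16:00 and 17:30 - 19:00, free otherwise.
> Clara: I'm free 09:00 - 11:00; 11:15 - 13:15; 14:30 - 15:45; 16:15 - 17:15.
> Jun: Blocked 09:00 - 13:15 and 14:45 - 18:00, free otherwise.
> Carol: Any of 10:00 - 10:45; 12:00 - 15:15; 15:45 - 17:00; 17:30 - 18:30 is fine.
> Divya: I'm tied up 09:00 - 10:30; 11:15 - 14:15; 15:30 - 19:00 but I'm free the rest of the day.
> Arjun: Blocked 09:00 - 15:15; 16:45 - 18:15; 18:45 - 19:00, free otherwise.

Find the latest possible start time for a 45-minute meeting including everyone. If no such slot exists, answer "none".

Quinn free: 09:00-12:30, 16:00-17:30 (invert busy blocks within the working day).
Clara free: 09:00-11:00, 11:15-13:15, 14:30-15:45, 16:15-17:15.
Jun free: 13:15-14:45, 18:00-19:00 (invert busy blocks within the working day).
Carol free: 10:00-10:45, 12:00-15:15, 15:45-17:00, 17:30-18:30.
Divya free: 10:30-11:15, 14:15-15:30 (invert busy blocks within the working day).
Arjun free: 15:15-16:45, 18:15-18:45 (invert busy blocks within the working day).
Quinn ∩ Clara: 09:00-11:00, 11:15-12:30, 16:15-17:15.
Quinn ∩ Clara ∩ Jun: ∅.
Quinn ∩ Clara ∩ Jun ∩ Carol: ∅.
Quinn ∩ Clara ∩ Jun ∩ Carol ∩ Divya: ∅.
Quinn ∩ Clara ∩ Jun ∩ Carol ∩ Divya ∩ Arjun: ∅.
There is no time when everyone is free.
No common window is at least 45 minutes long.

none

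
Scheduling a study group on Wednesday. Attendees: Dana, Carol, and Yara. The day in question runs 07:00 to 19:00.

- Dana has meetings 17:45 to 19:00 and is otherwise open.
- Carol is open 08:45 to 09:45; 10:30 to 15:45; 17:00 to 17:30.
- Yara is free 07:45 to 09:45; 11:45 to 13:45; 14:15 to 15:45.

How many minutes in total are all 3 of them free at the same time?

Dana free: 07:00-17:45 (invert busy blocks within the working day).
Carol free: 08:45-09:45, 10:30-15:45, 17:00-17:30.
Yara free: 07:45-09:45, 11:45-13:45, 14:15-15:45.
Dana ∩ Carol: 08:45-09:45, 10:30-15:45, 17:00-17:30.
Dana ∩ Carol ∩ Yara: 08:45-09:45, 11:45-13:45, 14:15-15:45.
Those are the intersection windows.
Summing the common windows: 60 + 120 + 90 = 270 minutes.

270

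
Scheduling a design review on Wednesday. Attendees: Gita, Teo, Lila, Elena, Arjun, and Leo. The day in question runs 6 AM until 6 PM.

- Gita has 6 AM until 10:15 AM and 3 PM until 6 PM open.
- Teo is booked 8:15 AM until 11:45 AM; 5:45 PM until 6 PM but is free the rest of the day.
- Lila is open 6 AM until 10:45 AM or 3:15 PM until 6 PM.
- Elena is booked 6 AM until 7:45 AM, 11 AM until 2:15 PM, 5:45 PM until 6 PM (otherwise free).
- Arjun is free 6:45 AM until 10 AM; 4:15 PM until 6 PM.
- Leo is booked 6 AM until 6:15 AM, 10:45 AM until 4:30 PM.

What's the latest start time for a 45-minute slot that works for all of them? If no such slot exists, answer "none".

Gita free: 06:00-10:15, 15:00-18:00.
Teo free: 06:00-08:15, 11:45-17:45 (invert busy blocks within the working day).
Lila free: 06:00-10:45, 15:15-18:00.
Elena free: 07:45-11:00, 14:15-17:45 (invert busy blocks within the working day).
Arjun free: 06:45-10:00, 16:15-18:00.
Leo free: 06:15-10:45, 16:30-18:00 (invert busy blocks within the working day).
Gita ∩ Teo: 06:00-08:15, 15:00-17:45.
Gita ∩ Teo ∩ Lila: 06:00-08:15, 15:15-17:45.
Gita ∩ Teo ∩ Lila ∩ Elena: 07:45-08:15, 15:15-17:45.
Gita ∩ Teo ∩ Lila ∩ Elena ∩ Arjun: 07:45-08:15, 16:15-17:45.
Gita ∩ Teo ∩ Lila ∩ Elena ∩ Arjun ∩ Leo: 07:45-08:15, 16:30-17:45.
The last common window of at least 45 minutes is 16:30-17:45; a 45-minute meeting can start as late as 17:00 and still end by 17:45.

17:00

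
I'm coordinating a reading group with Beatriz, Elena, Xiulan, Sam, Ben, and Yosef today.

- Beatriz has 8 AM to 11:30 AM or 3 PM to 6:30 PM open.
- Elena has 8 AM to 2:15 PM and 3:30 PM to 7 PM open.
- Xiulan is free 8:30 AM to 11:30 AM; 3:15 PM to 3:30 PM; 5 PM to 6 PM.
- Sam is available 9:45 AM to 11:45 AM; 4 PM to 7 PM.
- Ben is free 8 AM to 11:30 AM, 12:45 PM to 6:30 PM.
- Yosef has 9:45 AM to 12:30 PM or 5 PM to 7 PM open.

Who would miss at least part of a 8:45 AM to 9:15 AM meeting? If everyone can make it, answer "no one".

Beatriz: free for 08:45-09:15. Elena: free for 08:45-09:15. Xiulan: free for 08:45-09:15. Sam: not fully free for 08:45-09:15. Ben: free for 08:45-09:15. Yosef: not fully free for 08:45-09:15.

Sam, Yosef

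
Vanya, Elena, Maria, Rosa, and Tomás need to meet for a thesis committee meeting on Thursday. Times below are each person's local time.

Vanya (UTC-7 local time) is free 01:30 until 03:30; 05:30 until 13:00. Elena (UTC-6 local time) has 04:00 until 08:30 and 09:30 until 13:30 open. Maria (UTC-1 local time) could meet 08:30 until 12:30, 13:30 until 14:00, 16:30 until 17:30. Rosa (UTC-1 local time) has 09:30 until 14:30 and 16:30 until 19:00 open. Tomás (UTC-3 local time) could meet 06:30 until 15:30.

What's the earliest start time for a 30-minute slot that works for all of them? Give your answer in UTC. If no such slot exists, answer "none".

12:30

Vanya in UTC: 08:30-10:30, 12:30-20:00 (add 7h to convert from UTC-7).
Elena in UTC: 10:00-14:30, 15:30-19:30 (add 6h to convert from UTC-6).
Maria in UTC: 09:30-13:30, 14:30-15:00, 17:30-18:30 (add 1h to convert from UTC-1).
Rosa in UTC: 10:30-15:30, 17:30-20:00 (add 1h to convert from UTC-1).
Tomás in UTC: 09:30-18:30 (add 3h to convert from UTC-3).
Vanya ∩ Elena: 10:00-10:30, 12:30-14:30, 15:30-19:30.
Vanya ∩ Elena ∩ Maria: 10:00-10:30, 12:30-13:30, 17:30-18:30.
Vanya ∩ Elena ∩ Maria ∩ Rosa: 12:30-13:30, 17:30-18:30.
Vanya ∩ Elena ∩ Maria ∩ Rosa ∩ Tomás: 12:30-13:30, 17:30-18:30.
Those are the intersection windows.
The first common window of at least 30 minutes is 12:30-13:30, so the earliest start is 12:30.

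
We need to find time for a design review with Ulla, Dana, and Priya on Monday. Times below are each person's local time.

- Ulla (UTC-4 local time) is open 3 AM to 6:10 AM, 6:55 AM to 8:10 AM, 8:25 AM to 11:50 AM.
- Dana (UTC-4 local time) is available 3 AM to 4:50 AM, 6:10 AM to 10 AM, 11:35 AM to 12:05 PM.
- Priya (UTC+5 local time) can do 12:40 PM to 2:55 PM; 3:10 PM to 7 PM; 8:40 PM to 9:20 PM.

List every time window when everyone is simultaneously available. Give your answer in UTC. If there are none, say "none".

07:40-08:50, 10:55-12:10, 12:25-14:00, 15:40-15:50

Ulla in UTC: 07:00-10:10, 10:55-12:10, 12:25-15:50 (add 4h to convert from UTC-4).
Dana in UTC: 07:00-08:50, 10:10-14:00, 15:35-16:05 (add 4h to convert from UTC-4).
Priya in UTC: 07:40-09:55, 10:10-14:00, 15:40-16:20 (subtract 5h to convert from UTC+5).
Ulla ∩ Dana: 07:00-08:50, 10:55-12:10, 12:25-14:00, 15:35-15:50.
Ulla ∩ Dana ∩ Priya: 07:40-08:50, 10:55-12:10, 12:25-14:00, 15:40-15:50.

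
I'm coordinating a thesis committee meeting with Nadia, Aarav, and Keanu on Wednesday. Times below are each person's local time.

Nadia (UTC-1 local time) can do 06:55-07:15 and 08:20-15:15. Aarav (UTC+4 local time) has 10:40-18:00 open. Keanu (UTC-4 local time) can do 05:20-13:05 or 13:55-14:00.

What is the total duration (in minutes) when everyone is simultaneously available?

Nadia in UTC: 07:55-08:15, 09:20-16:15 (add 1h to convert from UTC-1).
Aarav in UTC: 06:40-14:00 (subtract 4h to convert from UTC+4).
Keanu in UTC: 09:20-17:05, 17:55-18:00 (add 4h to convert from UTC-4).
Nadia ∩ Aarav: 07:55-08:15, 09:20-14:00.
Nadia ∩ Aarav ∩ Keanu: 09:20-14:00.
So the common availability across everyone is 09:20-14:00.
That's a single block of 280 minutes.

280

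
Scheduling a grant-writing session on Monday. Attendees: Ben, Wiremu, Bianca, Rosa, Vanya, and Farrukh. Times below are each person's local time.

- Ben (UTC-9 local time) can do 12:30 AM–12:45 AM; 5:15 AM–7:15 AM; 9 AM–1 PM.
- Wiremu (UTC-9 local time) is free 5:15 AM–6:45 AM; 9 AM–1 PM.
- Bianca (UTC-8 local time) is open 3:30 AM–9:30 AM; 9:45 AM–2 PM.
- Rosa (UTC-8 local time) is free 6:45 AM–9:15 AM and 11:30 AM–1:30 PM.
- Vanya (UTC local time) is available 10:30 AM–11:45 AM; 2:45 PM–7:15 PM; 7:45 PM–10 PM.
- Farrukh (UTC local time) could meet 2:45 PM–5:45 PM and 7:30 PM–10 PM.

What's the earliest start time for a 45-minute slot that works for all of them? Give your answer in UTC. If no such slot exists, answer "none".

Ben in UTC: 09:30-09:45, 14:15-16:15, 18:00-22:00 (add 9h to convert from UTC-9).
Wiremu in UTC: 14:15-15:45, 18:00-22:00 (add 9h to convert from UTC-9).
Bianca in UTC: 11:30-17:30, 17:45-22:00 (add 8h to convert from UTC-8).
Rosa in UTC: 14:45-17:15, 19:30-21:30 (add 8h to convert from UTC-8).
Vanya in UTC: 10:30-11:45, 14:45-19:15, 19:45-22:00.
Farrukh in UTC: 14:45-17:45, 19:30-22:00.
Ben ∩ Wiremu: 14:15-15:45, 18:00-22:00.
Ben ∩ Wiremu ∩ Bianca: 14:15-15:45, 18:00-22:00.
Ben ∩ Wiremu ∩ Bianca ∩ Rosa: 14:45-15:45, 19:30-21:30.
Ben ∩ Wiremu ∩ Bianca ∩ Rosa ∩ Vanya: 14:45-15:45, 19:45-21:30.
Ben ∩ Wiremu ∩ Bianca ∩ Rosa ∩ Vanya ∩ Farrukh: 14:45-15:45, 19:45-21:30.
The first common window of at least 45 minutes is 14:45-15:45, so the earliest start is 14:45.

14:45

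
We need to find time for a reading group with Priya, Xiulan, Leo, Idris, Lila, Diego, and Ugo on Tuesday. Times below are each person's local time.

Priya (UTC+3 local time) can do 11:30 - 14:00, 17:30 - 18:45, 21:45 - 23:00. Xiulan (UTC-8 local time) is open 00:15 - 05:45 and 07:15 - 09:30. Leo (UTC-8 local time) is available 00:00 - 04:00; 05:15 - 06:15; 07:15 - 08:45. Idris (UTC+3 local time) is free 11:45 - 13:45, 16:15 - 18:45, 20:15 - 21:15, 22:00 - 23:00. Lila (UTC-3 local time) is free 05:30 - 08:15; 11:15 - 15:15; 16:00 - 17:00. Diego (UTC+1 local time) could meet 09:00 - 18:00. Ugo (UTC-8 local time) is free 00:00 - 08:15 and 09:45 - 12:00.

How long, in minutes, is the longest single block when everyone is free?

Priya in UTC: 08:30-11:00, 14:30-15:45, 18:45-20:00 (subtract 3h to convert from UTC+3).
Xiulan in UTC: 08:15-13:45, 15:15-17:30 (add 8h to convert from UTC-8).
Leo in UTC: 08:00-12:00, 13:15-14:15, 15:15-16:45 (add 8h to convert from UTC-8).
Idris in UTC: 08:45-10:45, 13:15-15:45, 17:15-18:15, 19:00-20:00 (subtract 3h to convert from UTC+3).
Lila in UTC: 08:30-11:15, 14:15-18:15, 19:00-20:00 (add 3h to convert from UTC-3).
Diego in UTC: 08:00-17:00 (subtract 1h to convert from UTC+1).
Ugo in UTC: 08:00-16:15, 17:45-20:00 (add 8h to convert from UTC-8).
Priya ∩ Xiulan: 08:30-11:00, 15:15-15:45.
Priya ∩ Xiulan ∩ Leo: 08:30-11:00, 15:15-15:45.
Priya ∩ Xiulan ∩ Leo ∩ Idris: 08:45-10:45, 15:15-15:45.
Priya ∩ Xiulan ∩ Leo ∩ Idris ∩ Lila: 08:45-10:45, 15:15-15:45.
Priya ∩ Xiulan ∩ Leo ∩ Idris ∩ Lila ∩ Diego: 08:45-10:45, 15:15-15:45.
Priya ∩ Xiulan ∩ Leo ∩ Idris ∩ Lila ∩ Diego ∩ Ugo: 08:45-10:45, 15:15-15:45.
The longest is 08:45-10:45 at 120 minutes.

120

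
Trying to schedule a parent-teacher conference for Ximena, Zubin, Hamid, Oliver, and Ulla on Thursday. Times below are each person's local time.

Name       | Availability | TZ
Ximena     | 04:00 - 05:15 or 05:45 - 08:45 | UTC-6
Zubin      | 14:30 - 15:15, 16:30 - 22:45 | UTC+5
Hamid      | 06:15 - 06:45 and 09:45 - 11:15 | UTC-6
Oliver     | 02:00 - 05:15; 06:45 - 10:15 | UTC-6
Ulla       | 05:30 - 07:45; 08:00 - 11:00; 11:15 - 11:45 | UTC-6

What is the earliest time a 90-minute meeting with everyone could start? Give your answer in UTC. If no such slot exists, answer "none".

none

Ximena in UTC: 10:00-11:15, 11:45-14:45 (add 6h to convert from UTC-6).
Zubin in UTC: 09:30-10:15, 11:30-17:45 (subtract 5h to convert from UTC+5).
Hamid in UTC: 12:15-12:45, 15:45-17:15 (add 6h to convert from UTC-6).
Oliver in UTC: 08:00-11:15, 12:45-16:15 (add 6h to convert from UTC-6).
Ulla in UTC: 11:30-13:45, 14:00-17:00, 17:15-17:45 (add 6h to convert from UTC-6).
Ximena ∩ Zubin: 10:00-10:15, 11:45-14:45.
Ximena ∩ Zubin ∩ Hamid: 12:15-12:45.
Ximena ∩ Zubin ∩ Hamid ∩ Oliver: ∅.
Ximena ∩ Zubin ∩ Hamid ∩ Oliver ∩ Ulla: ∅.
There is no time when everyone is free.
No common window is at least 90 minutes long.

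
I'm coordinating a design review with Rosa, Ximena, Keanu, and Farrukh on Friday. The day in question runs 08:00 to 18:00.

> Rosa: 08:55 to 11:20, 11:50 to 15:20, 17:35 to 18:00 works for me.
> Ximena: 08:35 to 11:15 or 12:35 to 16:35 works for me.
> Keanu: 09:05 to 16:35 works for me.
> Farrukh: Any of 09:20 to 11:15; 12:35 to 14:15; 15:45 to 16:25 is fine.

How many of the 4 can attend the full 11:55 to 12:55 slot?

Rosa and Keanu can make the full 11:55-12:55 slot — that's 2.

2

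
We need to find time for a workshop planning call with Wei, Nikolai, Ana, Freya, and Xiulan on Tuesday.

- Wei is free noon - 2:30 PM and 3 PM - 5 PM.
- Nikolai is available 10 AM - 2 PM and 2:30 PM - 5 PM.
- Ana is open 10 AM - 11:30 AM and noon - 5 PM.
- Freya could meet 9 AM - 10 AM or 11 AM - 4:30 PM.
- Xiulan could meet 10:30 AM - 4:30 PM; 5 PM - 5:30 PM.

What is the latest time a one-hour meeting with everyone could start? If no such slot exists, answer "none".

15:30

Wei ∩ Nikolai: 12:00-14:00, 15:00-17:00.
Wei ∩ Nikolai ∩ Ana: 12:00-14:00, 15:00-17:00.
Wei ∩ Nikolai ∩ Ana ∩ Freya: 12:00-14:00, 15:00-16:30.
Wei ∩ Nikolai ∩ Ana ∩ Freya ∩ Xiulan: 12:00-14:00, 15:00-16:30.
Those are the intersection windows.
The last common window of at least 60 minutes is 15:00-16:30; a 60-minute meeting can start as late as 15:30 and still end by 16:30.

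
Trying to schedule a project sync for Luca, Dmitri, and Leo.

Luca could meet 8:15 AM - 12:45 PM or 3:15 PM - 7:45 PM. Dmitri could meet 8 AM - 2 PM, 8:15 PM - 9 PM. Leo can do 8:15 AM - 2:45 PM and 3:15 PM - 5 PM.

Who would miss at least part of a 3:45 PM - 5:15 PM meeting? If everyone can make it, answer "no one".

Dmitri, Leo

Luca: free for 15:45-17:15. Dmitri: not fully free for 15:45-17:15. Leo: not fully free for 15:45-17:15.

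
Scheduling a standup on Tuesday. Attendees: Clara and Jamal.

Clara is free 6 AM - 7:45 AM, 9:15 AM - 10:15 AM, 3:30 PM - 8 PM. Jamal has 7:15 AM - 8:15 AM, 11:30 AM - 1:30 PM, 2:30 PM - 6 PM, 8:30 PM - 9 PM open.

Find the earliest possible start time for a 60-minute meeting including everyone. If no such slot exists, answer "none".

Clara ∩ Jamal: 07:15-07:45, 15:30-18:00.
The first common window of at least 60 minutes is 15:30-18:00, so the earliest start is 15:30.

15:30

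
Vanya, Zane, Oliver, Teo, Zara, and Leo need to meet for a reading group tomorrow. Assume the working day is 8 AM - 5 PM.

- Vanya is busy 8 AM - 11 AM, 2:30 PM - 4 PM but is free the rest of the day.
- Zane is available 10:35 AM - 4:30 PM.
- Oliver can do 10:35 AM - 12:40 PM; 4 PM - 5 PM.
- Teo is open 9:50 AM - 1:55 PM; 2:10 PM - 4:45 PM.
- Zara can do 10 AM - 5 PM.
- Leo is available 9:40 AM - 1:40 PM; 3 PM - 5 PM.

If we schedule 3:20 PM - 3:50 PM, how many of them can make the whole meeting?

4

Vanya free: 11:00-14:30, 16:00-17:00 (invert busy blocks within the working day).
Zane free: 10:35-16:30.
Oliver free: 10:35-12:40, 16:00-17:00.
Teo free: 09:50-13:55, 14:10-16:45.
Zara free: 10:00-17:00.
Leo free: 09:40-13:40, 15:00-17:00.
Zane, Teo, Zara, and Leo can make the full 15:20-15:50 slot — that's 4.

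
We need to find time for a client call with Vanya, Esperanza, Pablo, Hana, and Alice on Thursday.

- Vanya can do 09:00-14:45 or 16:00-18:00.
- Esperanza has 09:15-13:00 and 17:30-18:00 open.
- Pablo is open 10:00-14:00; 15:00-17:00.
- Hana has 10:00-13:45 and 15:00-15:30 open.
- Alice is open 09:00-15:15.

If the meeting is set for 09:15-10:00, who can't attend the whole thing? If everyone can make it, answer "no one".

Hana, Pablo

Vanya: free for 09:15-10:00. Esperanza: free for 09:15-10:00. Pablo: not fully free for 09:15-10:00. Hana: not fully free for 09:15-10:00. Alice: free for 09:15-10:00.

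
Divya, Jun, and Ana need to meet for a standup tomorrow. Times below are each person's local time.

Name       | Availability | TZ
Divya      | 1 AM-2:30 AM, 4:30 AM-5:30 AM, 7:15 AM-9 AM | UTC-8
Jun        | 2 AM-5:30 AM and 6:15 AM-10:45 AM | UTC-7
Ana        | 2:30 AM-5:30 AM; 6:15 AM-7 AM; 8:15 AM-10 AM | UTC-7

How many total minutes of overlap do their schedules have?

180

Divya in UTC: 09:00-10:30, 12:30-13:30, 15:15-17:00 (add 8h to convert from UTC-8).
Jun in UTC: 09:00-12:30, 13:15-17:45 (add 7h to convert from UTC-7).
Ana in UTC: 09:30-12:30, 13:15-14:00, 15:15-17:00 (add 7h to convert from UTC-7).
Divya ∩ Jun: 09:00-10:30, 13:15-13:30, 15:15-17:00.
Divya ∩ Jun ∩ Ana: 09:30-10:30, 13:15-13:30, 15:15-17:00.
Summing the common windows: 60 + 15 + 105 = 180 minutes.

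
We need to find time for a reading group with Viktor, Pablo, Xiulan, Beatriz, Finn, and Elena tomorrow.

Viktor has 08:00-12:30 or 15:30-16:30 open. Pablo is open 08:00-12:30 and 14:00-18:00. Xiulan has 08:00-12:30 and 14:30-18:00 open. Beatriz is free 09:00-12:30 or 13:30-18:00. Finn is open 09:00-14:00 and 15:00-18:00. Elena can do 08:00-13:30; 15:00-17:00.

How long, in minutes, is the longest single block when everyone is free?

210

Viktor ∩ Pablo: 08:00-12:30, 15:30-16:30.
Viktor ∩ Pablo ∩ Xiulan: 08:00-12:30, 15:30-16:30.
Viktor ∩ Pablo ∩ Xiulan ∩ Beatriz: 09:00-12:30, 15:30-16:30.
Viktor ∩ Pablo ∩ Xiulan ∩ Beatriz ∩ Finn: 09:00-12:30, 15:30-16:30.
Viktor ∩ Pablo ∩ Xiulan ∩ Beatriz ∩ Finn ∩ Elena: 09:00-12:30, 15:30-16:30.
Those are the intersection windows.
The longest is 09:00-12:30 at 210 minutes.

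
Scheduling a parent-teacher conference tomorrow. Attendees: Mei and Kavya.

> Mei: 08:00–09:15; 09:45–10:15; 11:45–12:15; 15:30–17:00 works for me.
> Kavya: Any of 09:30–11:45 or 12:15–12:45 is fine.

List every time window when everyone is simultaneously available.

09:45-10:15

Mei ∩ Kavya: 09:45-10:15.
Those are the intersection windows.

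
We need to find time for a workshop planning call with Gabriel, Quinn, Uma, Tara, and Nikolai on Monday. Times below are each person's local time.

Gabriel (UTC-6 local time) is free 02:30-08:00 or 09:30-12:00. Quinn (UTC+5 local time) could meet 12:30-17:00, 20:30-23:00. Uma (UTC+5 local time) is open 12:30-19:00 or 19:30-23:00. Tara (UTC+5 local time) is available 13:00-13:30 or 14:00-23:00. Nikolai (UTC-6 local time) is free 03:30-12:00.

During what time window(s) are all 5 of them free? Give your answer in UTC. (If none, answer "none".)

09:30-12:00, 15:30-18:00

Gabriel in UTC: 08:30-14:00, 15:30-18:00 (add 6h to convert from UTC-6).
Quinn in UTC: 07:30-12:00, 15:30-18:00 (subtract 5h to convert from UTC+5).
Uma in UTC: 07:30-14:00, 14:30-18:00 (subtract 5h to convert from UTC+5).
Tara in UTC: 08:00-08:30, 09:00-18:00 (subtract 5h to convert from UTC+5).
Nikolai in UTC: 09:30-18:00 (add 6h to convert from UTC-6).
Gabriel ∩ Quinn: 08:30-12:00, 15:30-18:00.
Gabriel ∩ Quinn ∩ Uma: 08:30-12:00, 15:30-18:00.
Gabriel ∩ Quinn ∩ Uma ∩ Tara: 09:00-12:00, 15:30-18:00.
Gabriel ∩ Quinn ∩ Uma ∩ Tara ∩ Nikolai: 09:30-12:00, 15:30-18:00.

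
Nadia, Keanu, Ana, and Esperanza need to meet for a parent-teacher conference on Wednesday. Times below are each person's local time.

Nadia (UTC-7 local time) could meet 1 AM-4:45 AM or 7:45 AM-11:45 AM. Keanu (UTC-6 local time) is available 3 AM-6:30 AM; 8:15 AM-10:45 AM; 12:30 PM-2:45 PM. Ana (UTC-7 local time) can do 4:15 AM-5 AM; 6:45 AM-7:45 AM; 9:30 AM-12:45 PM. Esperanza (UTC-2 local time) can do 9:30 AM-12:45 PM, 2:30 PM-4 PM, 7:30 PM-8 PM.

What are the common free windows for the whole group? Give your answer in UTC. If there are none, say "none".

11:30-11:45, 16:30-16:45

Nadia in UTC: 08:00-11:45, 14:45-18:45 (add 7h to convert from UTC-7).
Keanu in UTC: 09:00-12:30, 14:15-16:45, 18:30-20:45 (add 6h to convert from UTC-6).
Ana in UTC: 11:15-12:00, 13:45-14:45, 16:30-19:45 (add 7h to convert from UTC-7).
Esperanza in UTC: 11:30-14:45, 16:30-18:00, 21:30-22:00 (add 2h to convert from UTC-2).
Nadia ∩ Keanu: 09:00-11:45, 14:45-16:45, 18:30-18:45.
Nadia ∩ Keanu ∩ Ana: 11:15-11:45, 16:30-16:45, 18:30-18:45.
Nadia ∩ Keanu ∩ Ana ∩ Esperanza: 11:30-11:45, 16:30-16:45.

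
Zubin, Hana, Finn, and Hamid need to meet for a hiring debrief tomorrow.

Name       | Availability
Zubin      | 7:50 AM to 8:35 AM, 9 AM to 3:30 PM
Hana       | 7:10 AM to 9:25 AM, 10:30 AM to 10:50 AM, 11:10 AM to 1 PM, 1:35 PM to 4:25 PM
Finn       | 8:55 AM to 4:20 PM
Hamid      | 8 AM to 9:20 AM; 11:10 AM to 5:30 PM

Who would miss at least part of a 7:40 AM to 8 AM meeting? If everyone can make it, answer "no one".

Finn, Hamid, Zubin

Zubin: not fully free for 07:40-08:00. Hana: free for 07:40-08:00. Finn: not fully free for 07:40-08:00. Hamid: not fully free for 07:40-08:00.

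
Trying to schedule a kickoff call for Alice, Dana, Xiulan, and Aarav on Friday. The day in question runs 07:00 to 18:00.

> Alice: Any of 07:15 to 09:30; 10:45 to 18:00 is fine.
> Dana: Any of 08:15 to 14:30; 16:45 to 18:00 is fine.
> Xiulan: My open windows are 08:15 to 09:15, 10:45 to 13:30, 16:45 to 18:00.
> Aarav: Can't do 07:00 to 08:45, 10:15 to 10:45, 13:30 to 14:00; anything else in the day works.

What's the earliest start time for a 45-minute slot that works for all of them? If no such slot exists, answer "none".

10:45

Alice free: 07:15-09:30, 10:45-18:00.
Dana free: 08:15-14:30, 16:45-18:00.
Xiulan free: 08:15-09:15, 10:45-13:30, 16:45-18:00.
Aarav free: 08:45-10:15, 10:45-13:30, 14:00-18:00 (invert busy blocks within the working day).
Alice ∩ Dana: 08:15-09:30, 10:45-14:30, 16:45-18:00.
Alice ∩ Dana ∩ Xiulan: 08:15-09:15, 10:45-13:30, 16:45-18:00.
Alice ∩ Dana ∩ Xiulan ∩ Aarav: 08:45-09:15, 10:45-13:30, 16:45-18:00.
Those are the intersection windows.
The first common window of at least 45 minutes is 10:45-13:30, so the earliest start is 10:45.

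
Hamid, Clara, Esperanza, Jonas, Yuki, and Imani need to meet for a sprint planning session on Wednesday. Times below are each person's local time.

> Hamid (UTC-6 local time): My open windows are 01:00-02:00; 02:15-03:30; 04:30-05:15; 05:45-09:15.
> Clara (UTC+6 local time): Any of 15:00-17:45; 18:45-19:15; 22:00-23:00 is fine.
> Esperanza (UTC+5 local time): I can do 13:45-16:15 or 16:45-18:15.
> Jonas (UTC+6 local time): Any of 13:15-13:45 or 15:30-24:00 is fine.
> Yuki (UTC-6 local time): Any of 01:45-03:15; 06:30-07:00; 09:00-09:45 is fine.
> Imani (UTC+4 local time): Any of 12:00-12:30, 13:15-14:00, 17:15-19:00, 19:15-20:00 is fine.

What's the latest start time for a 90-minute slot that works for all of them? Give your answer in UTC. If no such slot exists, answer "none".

none

Hamid in UTC: 07:00-08:00, 08:15-09:30, 10:30-11:15, 11:45-15:15 (add 6h to convert from UTC-6).
Clara in UTC: 09:00-11:45, 12:45-13:15, 16:00-17:00 (subtract 6h to convert from UTC+6).
Esperanza in UTC: 08:45-11:15, 11:45-13:15 (subtract 5h to convert from UTC+5).
Jonas in UTC: 07:15-07:45, 09:30-18:00 (subtract 6h to convert from UTC+6).
Yuki in UTC: 07:45-09:15, 12:30-13:00, 15:00-15:45 (add 6h to convert from UTC-6).
Imani in UTC: 08:00-08:30, 09:15-10:00, 13:15-15:00, 15:15-16:00 (subtract 4h to convert from UTC+4).
Hamid ∩ Clara: 09:00-09:30, 10:30-11:15, 12:45-13:15.
Hamid ∩ Clara ∩ Esperanza: 09:00-09:30, 10:30-11:15, 12:45-13:15.
Hamid ∩ Clara ∩ Esperanza ∩ Jonas: 10:30-11:15, 12:45-13:15.
Hamid ∩ Clara ∩ Esperanza ∩ Jonas ∩ Yuki: 12:45-13:00.
Hamid ∩ Clara ∩ Esperanza ∩ Jonas ∩ Yuki ∩ Imani: ∅.
There is no time when everyone is free.
No common window is at least 90 minutes long.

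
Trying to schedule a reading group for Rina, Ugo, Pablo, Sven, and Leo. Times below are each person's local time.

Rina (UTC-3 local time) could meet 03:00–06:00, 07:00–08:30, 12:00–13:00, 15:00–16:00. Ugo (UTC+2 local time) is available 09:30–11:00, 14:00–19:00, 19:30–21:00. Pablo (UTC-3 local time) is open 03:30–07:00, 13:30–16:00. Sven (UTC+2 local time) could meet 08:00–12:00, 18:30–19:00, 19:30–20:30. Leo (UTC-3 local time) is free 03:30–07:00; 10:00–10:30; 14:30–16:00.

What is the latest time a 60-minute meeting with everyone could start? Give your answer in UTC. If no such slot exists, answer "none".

Rina in UTC: 06:00-09:00, 10:00-11:30, 15:00-16:00, 18:00-19:00 (add 3h to convert from UTC-3).
Ugo in UTC: 07:30-09:00, 12:00-17:00, 17:30-19:00 (subtract 2h to convert from UTC+2).
Pablo in UTC: 06:30-10:00, 16:30-19:00 (add 3h to convert from UTC-3).
Sven in UTC: 06:00-10:00, 16:30-17:00, 17:30-18:30 (subtract 2h to convert from UTC+2).
Leo in UTC: 06:30-10:00, 13:00-13:30, 17:30-19:00 (add 3h to convert from UTC-3).
Rina ∩ Ugo: 07:30-09:00, 15:00-16:00, 18:00-19:00.
Rina ∩ Ugo ∩ Pablo: 07:30-09:00, 18:00-19:00.
Rina ∩ Ugo ∩ Pablo ∩ Sven: 07:30-09:00, 18:00-18:30.
Rina ∩ Ugo ∩ Pablo ∩ Sven ∩ Leo: 07:30-09:00, 18:00-18:30.
The last common window of at least 60 minutes is 07:30-09:00; a 60-minute meeting can start as late as 08:00 and still end by 09:00.

08:00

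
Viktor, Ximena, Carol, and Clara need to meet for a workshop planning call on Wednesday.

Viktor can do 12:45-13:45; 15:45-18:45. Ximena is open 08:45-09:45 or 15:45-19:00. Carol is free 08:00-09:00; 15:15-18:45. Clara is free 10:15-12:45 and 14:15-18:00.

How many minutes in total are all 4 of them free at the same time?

Viktor ∩ Ximena: 15:45-18:45.
Viktor ∩ Ximena ∩ Carol: 15:45-18:45.
Viktor ∩ Ximena ∩ Carol ∩ Clara: 15:45-18:00.
That's a single block of 135 minutes.

135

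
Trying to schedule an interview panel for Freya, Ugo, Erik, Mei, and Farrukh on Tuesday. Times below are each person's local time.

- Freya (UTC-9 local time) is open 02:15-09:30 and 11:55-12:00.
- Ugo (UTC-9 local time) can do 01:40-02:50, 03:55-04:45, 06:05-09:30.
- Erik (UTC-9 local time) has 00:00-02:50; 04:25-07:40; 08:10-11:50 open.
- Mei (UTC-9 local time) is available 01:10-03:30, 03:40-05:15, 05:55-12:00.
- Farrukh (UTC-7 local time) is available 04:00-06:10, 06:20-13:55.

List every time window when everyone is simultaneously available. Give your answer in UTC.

Freya in UTC: 11:15-18:30, 20:55-21:00 (add 9h to convert from UTC-9).
Ugo in UTC: 10:40-11:50, 12:55-13:45, 15:05-18:30 (add 9h to convert from UTC-9).
Erik in UTC: 09:00-11:50, 13:25-16:40, 17:10-20:50 (add 9h to convert from UTC-9).
Mei in UTC: 10:10-12:30, 12:40-14:15, 14:55-21:00 (add 9h to convert from UTC-9).
Farrukh in UTC: 11:00-13:10, 13:20-20:55 (add 7h to convert from UTC-7).
Freya ∩ Ugo: 11:15-11:50, 12:55-13:45, 15:05-18:30.
Freya ∩ Ugo ∩ Erik: 11:15-11:50, 13:25-13:45, 15:05-16:40, 17:10-18:30.
Freya ∩ Ugo ∩ Erik ∩ Mei: 11:15-11:50, 13:25-13:45, 15:05-16:40, 17:10-18:30.
Freya ∩ Ugo ∩ Erik ∩ Mei ∩ Farrukh: 11:15-11:50, 13:25-13:45, 15:05-16:40, 17:10-18:30.
Those are the intersection windows.

11:15-11:50, 13:25-13:45, 15:05-16:40, 17:10-18:30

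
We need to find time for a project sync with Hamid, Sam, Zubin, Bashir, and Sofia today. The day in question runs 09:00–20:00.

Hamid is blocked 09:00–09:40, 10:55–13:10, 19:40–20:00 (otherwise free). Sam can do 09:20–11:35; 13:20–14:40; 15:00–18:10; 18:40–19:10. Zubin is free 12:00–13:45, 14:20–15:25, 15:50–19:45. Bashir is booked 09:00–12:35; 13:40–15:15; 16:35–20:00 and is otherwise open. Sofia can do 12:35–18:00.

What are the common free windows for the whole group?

13:20-13:40, 15:15-15:25, 15:50-16:35

Hamid free: 09:40-10:55, 13:10-19:40 (invert busy blocks within the working day).
Sam free: 09:20-11:35, 13:20-14:40, 15:00-18:10, 18:40-19:10.
Zubin free: 12:00-13:45, 14:20-15:25, 15:50-19:45.
Bashir free: 12:35-13:40, 15:15-16:35 (invert busy blocks within the working day).
Sofia free: 12:35-18:00.
Hamid ∩ Sam: 09:40-10:55, 13:20-14:40, 15:00-18:10, 18:40-19:10.
Hamid ∩ Sam ∩ Zubin: 13:20-13:45, 14:20-14:40, 15:00-15:25, 15:50-18:10, 18:40-19:10.
Hamid ∩ Sam ∩ Zubin ∩ Bashir: 13:20-13:40, 15:15-15:25, 15:50-16:35.
Hamid ∩ Sam ∩ Zubin ∩ Bashir ∩ Sofia: 13:20-13:40, 15:15-15:25, 15:50-16:35.
Those are the intersection windows.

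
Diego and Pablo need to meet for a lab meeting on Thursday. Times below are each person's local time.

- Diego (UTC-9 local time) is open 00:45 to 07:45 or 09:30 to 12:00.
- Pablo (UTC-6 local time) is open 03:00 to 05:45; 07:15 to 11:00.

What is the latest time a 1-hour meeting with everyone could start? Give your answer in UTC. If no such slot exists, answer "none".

Diego in UTC: 09:45-16:45, 18:30-21:00 (add 9h to convert from UTC-9).
Pablo in UTC: 09:00-11:45, 13:15-17:00 (add 6h to convert from UTC-6).
Diego ∩ Pablo: 09:45-11:45, 13:15-16:45.
Those are the intersection windows.
The last common window of at least 60 minutes is 13:15-16:45; a 60-minute meeting can start as late as 15:45 and still end by 16:45.

15:45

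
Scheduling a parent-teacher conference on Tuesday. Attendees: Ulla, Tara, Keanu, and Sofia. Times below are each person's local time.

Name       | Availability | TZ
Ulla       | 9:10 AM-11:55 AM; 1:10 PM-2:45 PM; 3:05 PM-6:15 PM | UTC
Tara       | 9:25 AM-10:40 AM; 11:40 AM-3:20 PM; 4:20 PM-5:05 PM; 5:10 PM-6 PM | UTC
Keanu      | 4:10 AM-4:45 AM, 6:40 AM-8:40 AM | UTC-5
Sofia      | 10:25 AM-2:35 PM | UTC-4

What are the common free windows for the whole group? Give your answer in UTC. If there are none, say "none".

Ulla in UTC: 09:10-11:55, 13:10-14:45, 15:05-18:15.
Tara in UTC: 09:25-10:40, 11:40-15:20, 16:20-17:05, 17:10-18:00.
Keanu in UTC: 09:10-09:45, 11:40-13:40 (add 5h to convert from UTC-5).
Sofia in UTC: 14:25-18:35 (add 4h to convert from UTC-4).
Ulla ∩ Tara: 09:25-10:40, 11:40-11:55, 13:10-14:45, 15:05-15:20, 16:20-17:05, 17:10-18:00.
Ulla ∩ Tara ∩ Keanu: 09:25-09:45, 11:40-11:55, 13:10-13:40.
Ulla ∩ Tara ∩ Keanu ∩ Sofia: ∅.
There is no time when everyone is free.

none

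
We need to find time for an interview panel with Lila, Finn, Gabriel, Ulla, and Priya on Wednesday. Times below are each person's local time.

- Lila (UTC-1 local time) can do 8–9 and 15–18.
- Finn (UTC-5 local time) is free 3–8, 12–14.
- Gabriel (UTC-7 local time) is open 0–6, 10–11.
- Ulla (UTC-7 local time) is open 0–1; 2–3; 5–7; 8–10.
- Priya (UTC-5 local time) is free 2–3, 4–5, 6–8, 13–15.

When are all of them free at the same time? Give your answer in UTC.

09:00-10:00

Lila in UTC: 09:00-10:00, 16:00-19:00 (add 1h to convert from UTC-1).
Finn in UTC: 08:00-13:00, 17:00-19:00 (add 5h to convert from UTC-5).
Gabriel in UTC: 07:00-13:00, 17:00-18:00 (add 7h to convert from UTC-7).
Ulla in UTC: 07:00-08:00, 09:00-10:00, 12:00-14:00, 15:00-17:00 (add 7h to convert from UTC-7).
Priya in UTC: 07:00-08:00, 09:00-10:00, 11:00-13:00, 18:00-20:00 (add 5h to convert from UTC-5).
Lila ∩ Finn: 09:00-10:00, 17:00-19:00.
Lila ∩ Finn ∩ Gabriel: 09:00-10:00, 17:00-18:00.
Lila ∩ Finn ∩ Gabriel ∩ Ulla: 09:00-10:00.
Lila ∩ Finn ∩ Gabriel ∩ Ulla ∩ Priya: 09:00-10:00.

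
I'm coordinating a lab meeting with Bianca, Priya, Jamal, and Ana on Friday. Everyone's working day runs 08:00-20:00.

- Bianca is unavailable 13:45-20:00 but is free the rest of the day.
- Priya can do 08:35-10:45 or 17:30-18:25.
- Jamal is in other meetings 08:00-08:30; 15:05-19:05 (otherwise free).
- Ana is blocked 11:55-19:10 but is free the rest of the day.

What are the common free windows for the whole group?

Bianca free: 08:00-13:45 (invert busy blocks within the working day).
Priya free: 08:35-10:45, 17:30-18:25.
Jamal free: 08:30-15:05, 19:05-20:00 (invert busy blocks within the working day).
Ana free: 08:00-11:55, 19:10-20:00 (invert busy blocks within the working day).
Bianca ∩ Priya: 08:35-10:45.
Bianca ∩ Priya ∩ Jamal: 08:35-10:45.
Bianca ∩ Priya ∩ Jamal ∩ Ana: 08:35-10:45.

08:35-10:45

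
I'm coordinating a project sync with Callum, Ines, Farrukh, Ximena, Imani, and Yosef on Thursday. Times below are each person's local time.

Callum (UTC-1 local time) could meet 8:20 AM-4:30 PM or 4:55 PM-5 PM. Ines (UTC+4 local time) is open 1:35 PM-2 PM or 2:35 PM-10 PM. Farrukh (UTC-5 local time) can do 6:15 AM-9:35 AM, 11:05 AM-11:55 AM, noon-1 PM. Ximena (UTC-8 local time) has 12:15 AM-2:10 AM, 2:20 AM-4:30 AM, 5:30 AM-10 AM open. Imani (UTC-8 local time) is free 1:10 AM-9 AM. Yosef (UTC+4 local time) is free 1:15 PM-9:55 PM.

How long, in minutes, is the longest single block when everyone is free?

75

Callum in UTC: 09:20-17:30, 17:55-18:00 (add 1h to convert from UTC-1).
Ines in UTC: 09:35-10:00, 10:35-18:00 (subtract 4h to convert from UTC+4).
Farrukh in UTC: 11:15-14:35, 16:05-16:55, 17:00-18:00 (add 5h to convert from UTC-5).
Ximena in UTC: 08:15-10:10, 10:20-12:30, 13:30-18:00 (add 8h to convert from UTC-8).
Imani in UTC: 09:10-17:00 (add 8h to convert from UTC-8).
Yosef in UTC: 09:15-17:55 (subtract 4h to convert from UTC+4).
Callum ∩ Ines: 09:35-10:00, 10:35-17:30, 17:55-18:00.
Callum ∩ Ines ∩ Farrukh: 11:15-14:35, 16:05-16:55, 17:00-17:30, 17:55-18:00.
Callum ∩ Ines ∩ Farrukh ∩ Ximena: 11:15-12:30, 13:30-14:35, 16:05-16:55, 17:00-17:30, 17:55-18:00.
Callum ∩ Ines ∩ Farrukh ∩ Ximena ∩ Imani: 11:15-12:30, 13:30-14:35, 16:05-16:55.
Callum ∩ Ines ∩ Farrukh ∩ Ximena ∩ Imani ∩ Yosef: 11:15-12:30, 13:30-14:35, 16:05-16:55.
Those are the intersection windows.
The longest is 11:15-12:30 at 75 minutes.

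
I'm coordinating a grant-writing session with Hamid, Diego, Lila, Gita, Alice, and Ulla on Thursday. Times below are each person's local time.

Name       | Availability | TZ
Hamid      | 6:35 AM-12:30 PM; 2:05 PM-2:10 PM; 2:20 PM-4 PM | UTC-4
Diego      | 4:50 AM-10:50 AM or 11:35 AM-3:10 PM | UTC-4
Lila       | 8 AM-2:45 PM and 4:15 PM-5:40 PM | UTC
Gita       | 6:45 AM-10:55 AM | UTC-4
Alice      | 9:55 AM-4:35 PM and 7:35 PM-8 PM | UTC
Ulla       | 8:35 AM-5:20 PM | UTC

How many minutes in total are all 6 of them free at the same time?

240

Hamid in UTC: 10:35-16:30, 18:05-18:10, 18:20-20:00 (add 4h to convert from UTC-4).
Diego in UTC: 08:50-14:50, 15:35-19:10 (add 4h to convert from UTC-4).
Lila in UTC: 08:00-14:45, 16:15-17:40.
Gita in UTC: 10:45-14:55 (add 4h to convert from UTC-4).
Alice in UTC: 09:55-16:35, 19:35-20:00.
Ulla in UTC: 08:35-17:20.
Hamid ∩ Diego: 10:35-14:50, 15:35-16:30, 18:05-18:10, 18:20-19:10.
Hamid ∩ Diego ∩ Lila: 10:35-14:45, 16:15-16:30.
Hamid ∩ Diego ∩ Lila ∩ Gita: 10:45-14:45.
Hamid ∩ Diego ∩ Lila ∩ Gita ∩ Alice: 10:45-14:45.
Hamid ∩ Diego ∩ Lila ∩ Gita ∩ Alice ∩ Ulla: 10:45-14:45.
Those are the intersection windows.
That's a single block of 240 minutes.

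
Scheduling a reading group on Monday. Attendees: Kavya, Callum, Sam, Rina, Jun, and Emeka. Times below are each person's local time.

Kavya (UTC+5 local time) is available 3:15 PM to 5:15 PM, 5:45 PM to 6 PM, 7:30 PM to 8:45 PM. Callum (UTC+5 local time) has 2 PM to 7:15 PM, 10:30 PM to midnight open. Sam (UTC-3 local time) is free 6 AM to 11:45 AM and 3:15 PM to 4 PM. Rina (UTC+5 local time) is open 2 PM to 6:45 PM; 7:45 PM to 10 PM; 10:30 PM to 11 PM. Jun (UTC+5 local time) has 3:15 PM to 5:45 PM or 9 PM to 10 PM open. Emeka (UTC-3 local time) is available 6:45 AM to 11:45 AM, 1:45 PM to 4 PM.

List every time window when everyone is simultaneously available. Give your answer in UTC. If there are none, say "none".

10:15-12:15

Kavya in UTC: 10:15-12:15, 12:45-13:00, 14:30-15:45 (subtract 5h to convert from UTC+5).
Callum in UTC: 09:00-14:15, 17:30-19:00 (subtract 5h to convert from UTC+5).
Sam in UTC: 09:00-14:45, 18:15-19:00 (add 3h to convert from UTC-3).
Rina in UTC: 09:00-13:45, 14:45-17:00, 17:30-18:00 (subtract 5h to convert from UTC+5).
Jun in UTC: 10:15-12:45, 16:00-17:00 (subtract 5h to convert from UTC+5).
Emeka in UTC: 09:45-14:45, 16:45-19:00 (add 3h to convert from UTC-3).
Kavya ∩ Callum: 10:15-12:15, 12:45-13:00.
Kavya ∩ Callum ∩ Sam: 10:15-12:15, 12:45-13:00.
Kavya ∩ Callum ∩ Sam ∩ Rina: 10:15-12:15, 12:45-13:00.
Kavya ∩ Callum ∩ Sam ∩ Rina ∩ Jun: 10:15-12:15.
Kavya ∩ Callum ∩ Sam ∩ Rina ∩ Jun ∩ Emeka: 10:15-12:15.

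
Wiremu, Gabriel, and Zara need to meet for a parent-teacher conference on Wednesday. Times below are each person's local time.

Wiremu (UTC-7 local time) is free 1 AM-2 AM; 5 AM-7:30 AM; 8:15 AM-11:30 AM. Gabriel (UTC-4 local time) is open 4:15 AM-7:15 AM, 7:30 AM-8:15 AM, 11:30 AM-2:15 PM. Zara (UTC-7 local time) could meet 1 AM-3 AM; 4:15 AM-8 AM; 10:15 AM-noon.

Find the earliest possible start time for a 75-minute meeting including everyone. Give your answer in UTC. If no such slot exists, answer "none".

Wiremu in UTC: 08:00-09:00, 12:00-14:30, 15:15-18:30 (add 7h to convert from UTC-7).
Gabriel in UTC: 08:15-11:15, 11:30-12:15, 15:30-18:15 (add 4h to convert from UTC-4).
Zara in UTC: 08:00-10:00, 11:15-15:00, 17:15-19:00 (add 7h to convert from UTC-7).
Wiremu ∩ Gabriel: 08:15-09:00, 12:00-12:15, 15:30-18:15.
Wiremu ∩ Gabriel ∩ Zara: 08:15-09:00, 12:00-12:15, 17:15-18:15.
Those are the intersection windows.
No common window is at least 75 minutes long.

none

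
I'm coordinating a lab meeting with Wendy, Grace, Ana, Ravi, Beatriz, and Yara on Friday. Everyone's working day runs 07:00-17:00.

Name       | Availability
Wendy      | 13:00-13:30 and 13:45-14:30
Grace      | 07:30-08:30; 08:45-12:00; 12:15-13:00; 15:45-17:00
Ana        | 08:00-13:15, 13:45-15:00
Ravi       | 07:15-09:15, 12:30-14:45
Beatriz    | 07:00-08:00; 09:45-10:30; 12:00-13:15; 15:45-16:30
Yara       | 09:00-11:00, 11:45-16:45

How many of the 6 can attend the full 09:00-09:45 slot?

Grace, Ana, and Yara can make the full 09:00-09:45 slot — that's 3.

3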